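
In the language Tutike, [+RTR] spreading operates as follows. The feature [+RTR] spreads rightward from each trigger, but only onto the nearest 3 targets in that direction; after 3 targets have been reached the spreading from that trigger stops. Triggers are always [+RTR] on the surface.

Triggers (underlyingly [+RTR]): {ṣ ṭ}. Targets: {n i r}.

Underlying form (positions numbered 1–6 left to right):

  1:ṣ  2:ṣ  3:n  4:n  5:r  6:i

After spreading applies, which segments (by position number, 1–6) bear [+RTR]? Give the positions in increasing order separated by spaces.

1 2 3 4 5

From /ṣ/ at 1 rightward: 2 /ṣ/ is itself a trigger — this domain ends here.
From /ṣ/ at 2 rightward: 3 /n/ → [+RTR]; 4 /n/ → [+RTR]; 5 /r/ → [+RTR]; bound reached.
Target with no active source: position 6 stays [-emphatic].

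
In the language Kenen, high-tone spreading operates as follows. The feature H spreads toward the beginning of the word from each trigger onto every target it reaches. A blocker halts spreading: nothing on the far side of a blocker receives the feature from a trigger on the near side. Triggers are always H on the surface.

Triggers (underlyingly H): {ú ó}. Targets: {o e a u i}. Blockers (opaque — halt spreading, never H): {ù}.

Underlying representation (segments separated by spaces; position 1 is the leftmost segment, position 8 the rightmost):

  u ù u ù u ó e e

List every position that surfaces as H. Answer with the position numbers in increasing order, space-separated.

From /ó/ at 6 leftward: 5 /u/ → H; 4 /ù/ blocks.
Targets with no active source: positions 1 3 7 8 stay [-high tone].

5 6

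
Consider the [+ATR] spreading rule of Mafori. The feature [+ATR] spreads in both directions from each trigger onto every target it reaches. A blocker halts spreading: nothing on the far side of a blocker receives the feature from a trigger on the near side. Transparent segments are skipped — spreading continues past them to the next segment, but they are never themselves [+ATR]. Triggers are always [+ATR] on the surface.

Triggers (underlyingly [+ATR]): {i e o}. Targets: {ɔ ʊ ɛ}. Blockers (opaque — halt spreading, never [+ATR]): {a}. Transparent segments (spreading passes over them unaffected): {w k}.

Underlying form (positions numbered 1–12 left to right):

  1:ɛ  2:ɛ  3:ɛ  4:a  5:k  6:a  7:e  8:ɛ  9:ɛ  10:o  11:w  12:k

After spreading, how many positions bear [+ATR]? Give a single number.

4

From /e/ at 7 rightward: 8 /ɛ/ → [+ATR]; 9 /ɛ/ → [+ATR]; 10 /o/ is itself a trigger — this domain ends here.
From /e/ at 7 leftward: 6 /a/ blocks.
From /o/ at 10 rightward: 11 /w/ transparent; 12 /k/ transparent; word edge.
From /o/ at 10 leftward: 9 /ɛ/ → [+ATR]; 8 /ɛ/ → [+ATR]; 7 /e/ is itself a trigger — this domain ends here.
Targets with no active source: positions 1 2 3 stay [-ATR].
[+ATR] positions on the surface: 7 8 9 10.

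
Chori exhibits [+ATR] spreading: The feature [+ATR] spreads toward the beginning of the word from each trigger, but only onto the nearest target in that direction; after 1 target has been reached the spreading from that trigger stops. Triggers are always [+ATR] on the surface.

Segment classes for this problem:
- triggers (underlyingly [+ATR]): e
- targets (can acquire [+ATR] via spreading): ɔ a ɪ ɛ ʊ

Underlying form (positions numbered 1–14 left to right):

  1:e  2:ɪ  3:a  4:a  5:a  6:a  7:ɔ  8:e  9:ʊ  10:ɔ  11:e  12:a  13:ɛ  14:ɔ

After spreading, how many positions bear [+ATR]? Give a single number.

5

From /e/ at 1 leftward: word edge.
From /e/ at 8 leftward: 7 /ɔ/ → [+ATR]; bound reached.
From /e/ at 11 leftward: 10 /ɔ/ → [+ATR]; bound reached.
Targets with no active source: positions 2 3 4 5 6 9 12 13 14 stay [-ATR].
[+ATR] positions on the surface: 1 7 8 10 11.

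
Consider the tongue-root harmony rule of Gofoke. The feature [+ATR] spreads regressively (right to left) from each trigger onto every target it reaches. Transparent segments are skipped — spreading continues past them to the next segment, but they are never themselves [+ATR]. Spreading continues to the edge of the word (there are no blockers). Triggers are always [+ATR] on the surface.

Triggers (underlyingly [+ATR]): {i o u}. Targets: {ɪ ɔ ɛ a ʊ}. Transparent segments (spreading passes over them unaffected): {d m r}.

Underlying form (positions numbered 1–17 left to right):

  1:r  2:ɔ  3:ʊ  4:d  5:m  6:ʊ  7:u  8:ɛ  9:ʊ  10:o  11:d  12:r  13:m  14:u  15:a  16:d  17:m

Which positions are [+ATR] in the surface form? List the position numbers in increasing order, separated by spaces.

From /u/ at 7 leftward: 6 /ʊ/ → [+ATR]; 5 /m/ transparent; 4 /d/ transparent; 3 /ʊ/ → [+ATR]; 2 /ɔ/ → [+ATR]; 1 /r/ transparent; word edge.
From /o/ at 10 leftward: 9 /ʊ/ → [+ATR]; 8 /ɛ/ → [+ATR]; 7 /u/ is itself a trigger — this domain ends here.
From /u/ at 14 leftward: 13 /m/ transparent; 12 /r/ transparent; 11 /d/ transparent; 10 /o/ is itself a trigger — this domain ends here.
Target with no active source: position 15 stays [-ATR].

2 3 6 7 8 9 10 14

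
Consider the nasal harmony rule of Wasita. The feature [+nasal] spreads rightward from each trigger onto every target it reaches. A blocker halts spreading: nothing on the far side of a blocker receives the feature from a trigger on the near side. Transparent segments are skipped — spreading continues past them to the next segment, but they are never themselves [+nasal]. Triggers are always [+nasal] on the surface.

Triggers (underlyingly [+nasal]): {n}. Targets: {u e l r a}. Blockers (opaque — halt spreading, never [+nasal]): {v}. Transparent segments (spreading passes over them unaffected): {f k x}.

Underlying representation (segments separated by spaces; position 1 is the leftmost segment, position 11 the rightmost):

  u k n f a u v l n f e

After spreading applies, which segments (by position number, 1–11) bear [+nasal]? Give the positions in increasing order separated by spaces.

From /n/ at 3 rightward: 4 /f/ transparent; 5 /a/ → [+nasal]; 6 /u/ → [+nasal]; 7 /v/ blocks.
From /n/ at 9 rightward: 10 /f/ transparent; 11 /e/ → [+nasal]; word edge.
Targets with no active source: positions 1 8 stay [-nasal].

3 5 6 9 11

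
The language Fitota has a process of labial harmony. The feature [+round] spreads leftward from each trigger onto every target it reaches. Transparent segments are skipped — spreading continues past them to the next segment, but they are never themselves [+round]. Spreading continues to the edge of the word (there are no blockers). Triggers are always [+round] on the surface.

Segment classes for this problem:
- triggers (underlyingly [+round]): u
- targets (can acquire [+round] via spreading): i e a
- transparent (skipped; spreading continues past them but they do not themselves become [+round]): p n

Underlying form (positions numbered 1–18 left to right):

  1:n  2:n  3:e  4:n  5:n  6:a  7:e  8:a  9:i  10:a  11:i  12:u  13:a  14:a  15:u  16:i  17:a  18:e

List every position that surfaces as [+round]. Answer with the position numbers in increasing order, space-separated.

From /u/ at 12 leftward: 11 /i/ → [+round]; 10 /a/ → [+round]; 9 /i/ → [+round]; 8 /a/ → [+round]; 7 /e/ → [+round]; 6 /a/ → [+round]; 5 /n/ transparent; 4 /n/ transparent; 3 /e/ → [+round]; 2 /n/ transparent; 1 /n/ transparent; word edge.
From /u/ at 15 leftward: 14 /a/ → [+round]; 13 /a/ → [+round]; 12 /u/ is itself a trigger — this domain ends here.
Targets with no active source: positions 16 17 18 stay [-round].

3 6 7 8 9 10 11 12 13 14 15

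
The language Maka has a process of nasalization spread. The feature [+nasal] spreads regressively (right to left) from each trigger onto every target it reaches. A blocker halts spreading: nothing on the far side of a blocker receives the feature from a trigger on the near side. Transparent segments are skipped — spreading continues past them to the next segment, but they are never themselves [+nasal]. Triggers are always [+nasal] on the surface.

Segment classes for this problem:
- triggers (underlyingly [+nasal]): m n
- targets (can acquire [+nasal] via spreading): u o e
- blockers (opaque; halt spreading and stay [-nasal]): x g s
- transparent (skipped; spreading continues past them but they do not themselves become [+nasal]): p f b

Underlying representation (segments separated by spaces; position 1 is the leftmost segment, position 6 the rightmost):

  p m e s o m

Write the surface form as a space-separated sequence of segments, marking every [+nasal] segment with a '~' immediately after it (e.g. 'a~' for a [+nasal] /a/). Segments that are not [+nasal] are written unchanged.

p m~ e s o~ m~

From /m/ at 2 leftward: 1 /p/ transparent; word edge.
From /m/ at 6 leftward: 5 /o/ → [+nasal]; 4 /s/ blocks.
Target with no active source: position 3 stays [-nasal].
[+nasal] positions on the surface: 2 5 6.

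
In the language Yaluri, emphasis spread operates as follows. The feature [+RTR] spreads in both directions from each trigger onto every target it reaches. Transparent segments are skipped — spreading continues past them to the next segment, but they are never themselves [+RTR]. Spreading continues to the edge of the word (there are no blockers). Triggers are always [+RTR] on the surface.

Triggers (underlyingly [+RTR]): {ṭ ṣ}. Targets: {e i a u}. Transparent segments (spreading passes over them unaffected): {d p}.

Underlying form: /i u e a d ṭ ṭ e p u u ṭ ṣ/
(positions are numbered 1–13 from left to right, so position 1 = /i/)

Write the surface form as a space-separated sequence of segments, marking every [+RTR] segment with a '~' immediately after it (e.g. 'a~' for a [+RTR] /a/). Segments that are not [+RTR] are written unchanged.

i~ u~ e~ a~ d ṭ~ ṭ~ e~ p u~ u~ ṭ~ ṣ~

From /ṭ/ at 6 rightward: 7 /ṭ/ is itself a trigger — this domain ends here.
From /ṭ/ at 6 leftward: 5 /d/ transparent; 4 /a/ → [+RTR]; 3 /e/ → [+RTR]; 2 /u/ → [+RTR]; 1 /i/ → [+RTR]; word edge.
From /ṭ/ at 7 rightward: 8 /e/ → [+RTR]; 9 /p/ transparent; 10 /u/ → [+RTR]; 11 /u/ → [+RTR]; 12 /ṭ/ is itself a trigger — this domain ends here.
From /ṭ/ at 7 leftward: 6 /ṭ/ is itself a trigger — this domain ends here.
From /ṭ/ at 12 rightward: 13 /ṣ/ is itself a trigger — this domain ends here.
From /ṭ/ at 12 leftward: 11 /u/ → [+RTR]; 10 /u/ → [+RTR]; 9 /p/ transparent; 8 /e/ → [+RTR]; 7 /ṭ/ is itself a trigger — this domain ends here.
From /ṣ/ at 13 rightward: word edge.
From /ṣ/ at 13 leftward: 12 /ṭ/ is itself a trigger — this domain ends here.
[+RTR] positions on the surface: 1 2 3 4 6 7 8 10 11 12 13.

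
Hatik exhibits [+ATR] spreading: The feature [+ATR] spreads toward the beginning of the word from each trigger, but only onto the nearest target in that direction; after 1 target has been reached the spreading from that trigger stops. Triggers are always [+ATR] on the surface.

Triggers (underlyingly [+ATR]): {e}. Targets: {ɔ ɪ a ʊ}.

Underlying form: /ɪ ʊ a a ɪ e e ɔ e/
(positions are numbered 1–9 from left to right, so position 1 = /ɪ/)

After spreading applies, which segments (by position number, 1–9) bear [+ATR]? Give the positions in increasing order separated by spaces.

5 6 7 8 9

From /e/ at 6 leftward: 5 /ɪ/ → [+ATR]; bound reached.
From /e/ at 7 leftward: 6 /e/ is itself a trigger — this domain ends here.
From /e/ at 9 leftward: 8 /ɔ/ → [+ATR]; bound reached.
Targets with no active source: positions 1 2 3 4 stay [-ATR].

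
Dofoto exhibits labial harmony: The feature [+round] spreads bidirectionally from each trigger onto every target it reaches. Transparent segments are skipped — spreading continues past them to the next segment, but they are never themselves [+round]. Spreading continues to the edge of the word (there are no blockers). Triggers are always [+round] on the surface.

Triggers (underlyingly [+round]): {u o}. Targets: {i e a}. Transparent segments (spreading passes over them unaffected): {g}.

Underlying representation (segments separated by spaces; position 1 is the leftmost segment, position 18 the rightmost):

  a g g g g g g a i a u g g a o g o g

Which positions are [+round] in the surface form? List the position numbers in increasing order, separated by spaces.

From /u/ at 11 rightward: 12 /g/ transparent; 13 /g/ transparent; 14 /a/ → [+round]; 15 /o/ is itself a trigger — this domain ends here.
From /u/ at 11 leftward: 10 /a/ → [+round]; 9 /i/ → [+round]; 8 /a/ → [+round]; 7 /g/ transparent; 6 /g/ transparent; 5 /g/ transparent; 4 /g/ transparent; 3 /g/ transparent; 2 /g/ transparent; 1 /a/ → [+round]; word edge.
From /o/ at 15 rightward: 16 /g/ transparent; 17 /o/ is itself a trigger — this domain ends here.
From /o/ at 15 leftward: 14 /a/ → [+round]; 13 /g/ transparent; 12 /g/ transparent; 11 /u/ is itself a trigger — this domain ends here.
From /o/ at 17 rightward: 18 /g/ transparent; word edge.
From /o/ at 17 leftward: 16 /g/ transparent; 15 /o/ is itself a trigger — this domain ends here.

1 8 9 10 11 14 15 17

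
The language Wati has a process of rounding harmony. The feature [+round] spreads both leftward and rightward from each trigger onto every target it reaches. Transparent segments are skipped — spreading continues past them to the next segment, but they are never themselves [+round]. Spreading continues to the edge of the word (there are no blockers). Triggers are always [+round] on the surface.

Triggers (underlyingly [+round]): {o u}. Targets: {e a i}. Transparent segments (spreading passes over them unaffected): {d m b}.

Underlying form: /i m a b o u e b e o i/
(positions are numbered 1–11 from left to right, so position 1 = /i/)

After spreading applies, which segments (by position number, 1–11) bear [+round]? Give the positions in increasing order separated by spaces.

From /o/ at 5 rightward: 6 /u/ is itself a trigger — this domain ends here.
From /o/ at 5 leftward: 4 /b/ transparent; 3 /a/ → [+round]; 2 /m/ transparent; 1 /i/ → [+round]; word edge.
From /u/ at 6 rightward: 7 /e/ → [+round]; 8 /b/ transparent; 9 /e/ → [+round]; 10 /o/ is itself a trigger — this domain ends here.
From /u/ at 6 leftward: 5 /o/ is itself a trigger — this domain ends here.
From /o/ at 10 rightward: 11 /i/ → [+round]; word edge.
From /o/ at 10 leftward: 9 /e/ → [+round]; 8 /b/ transparent; 7 /e/ → [+round]; 6 /u/ is itself a trigger — this domain ends here.

1 3 5 6 7 9 10 11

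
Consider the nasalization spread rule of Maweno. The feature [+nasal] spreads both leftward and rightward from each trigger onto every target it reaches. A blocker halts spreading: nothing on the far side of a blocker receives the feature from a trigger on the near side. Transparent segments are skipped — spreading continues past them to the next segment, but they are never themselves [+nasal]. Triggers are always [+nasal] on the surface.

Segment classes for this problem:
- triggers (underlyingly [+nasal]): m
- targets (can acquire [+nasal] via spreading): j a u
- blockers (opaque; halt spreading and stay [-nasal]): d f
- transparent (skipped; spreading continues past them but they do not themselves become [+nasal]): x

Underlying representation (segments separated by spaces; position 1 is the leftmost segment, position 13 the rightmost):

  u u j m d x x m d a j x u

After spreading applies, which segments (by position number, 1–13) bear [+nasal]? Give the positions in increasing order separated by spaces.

From /m/ at 4 rightward: 5 /d/ blocks.
From /m/ at 4 leftward: 3 /j/ → [+nasal]; 2 /u/ → [+nasal]; 1 /u/ → [+nasal]; word edge.
From /m/ at 8 rightward: 9 /d/ blocks.
From /m/ at 8 leftward: 7 /x/ transparent; 6 /x/ transparent; 5 /d/ blocks.
Targets with no active source: positions 10 11 13 stay [-nasal].

1 2 3 4 8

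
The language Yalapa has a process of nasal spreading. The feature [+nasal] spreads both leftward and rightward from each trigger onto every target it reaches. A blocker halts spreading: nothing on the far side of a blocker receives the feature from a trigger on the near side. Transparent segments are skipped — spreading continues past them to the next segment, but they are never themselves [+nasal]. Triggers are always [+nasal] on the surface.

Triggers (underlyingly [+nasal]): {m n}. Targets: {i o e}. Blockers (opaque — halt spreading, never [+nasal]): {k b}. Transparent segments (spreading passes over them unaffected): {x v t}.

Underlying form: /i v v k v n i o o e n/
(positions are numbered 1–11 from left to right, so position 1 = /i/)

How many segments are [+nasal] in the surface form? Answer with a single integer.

6

From /n/ at 6 rightward: 7 /i/ → [+nasal]; 8 /o/ → [+nasal]; 9 /o/ → [+nasal]; 10 /e/ → [+nasal]; 11 /n/ is itself a trigger — this domain ends here.
From /n/ at 6 leftward: 5 /v/ transparent; 4 /k/ blocks.
From /n/ at 11 rightward: word edge.
From /n/ at 11 leftward: 10 /e/ → [+nasal]; 9 /o/ → [+nasal]; 8 /o/ → [+nasal]; 7 /i/ → [+nasal]; 6 /n/ is itself a trigger — this domain ends here.
Target with no active source: position 1 stays [-nasal].
[+nasal] positions on the surface: 6 7 8 9 10 11.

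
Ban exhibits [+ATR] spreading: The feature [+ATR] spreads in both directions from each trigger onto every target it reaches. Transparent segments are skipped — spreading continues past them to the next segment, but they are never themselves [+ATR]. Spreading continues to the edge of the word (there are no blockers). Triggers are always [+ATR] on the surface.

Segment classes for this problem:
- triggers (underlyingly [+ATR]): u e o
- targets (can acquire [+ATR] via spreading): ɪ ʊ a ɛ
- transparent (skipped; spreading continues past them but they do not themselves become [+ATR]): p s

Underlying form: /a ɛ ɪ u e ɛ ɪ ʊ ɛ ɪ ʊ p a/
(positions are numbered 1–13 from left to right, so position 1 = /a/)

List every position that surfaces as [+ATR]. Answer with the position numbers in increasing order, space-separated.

From /u/ at 4 rightward: 5 /e/ is itself a trigger — this domain ends here.
From /u/ at 4 leftward: 3 /ɪ/ → [+ATR]; 2 /ɛ/ → [+ATR]; 1 /a/ → [+ATR]; word edge.
From /e/ at 5 rightward: 6 /ɛ/ → [+ATR]; 7 /ɪ/ → [+ATR]; 8 /ʊ/ → [+ATR]; 9 /ɛ/ → [+ATR]; 10 /ɪ/ → [+ATR]; 11 /ʊ/ → [+ATR]; 12 /p/ transparent; 13 /a/ → [+ATR]; word edge.
From /e/ at 5 leftward: 4 /u/ is itself a trigger — this domain ends here.

1 2 3 4 5 6 7 8 9 10 11 13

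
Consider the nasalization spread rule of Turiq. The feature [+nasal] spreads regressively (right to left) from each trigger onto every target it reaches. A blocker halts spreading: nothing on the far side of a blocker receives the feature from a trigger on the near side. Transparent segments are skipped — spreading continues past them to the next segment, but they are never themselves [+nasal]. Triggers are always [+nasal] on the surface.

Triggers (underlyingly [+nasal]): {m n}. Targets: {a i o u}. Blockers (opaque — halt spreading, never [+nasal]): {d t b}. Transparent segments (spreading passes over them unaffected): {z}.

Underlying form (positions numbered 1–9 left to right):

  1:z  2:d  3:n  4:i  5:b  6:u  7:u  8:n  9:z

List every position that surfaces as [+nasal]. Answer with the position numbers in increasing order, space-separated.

3 6 7 8

From /n/ at 3 leftward: 2 /d/ blocks.
From /n/ at 8 leftward: 7 /u/ → [+nasal]; 6 /u/ → [+nasal]; 5 /b/ blocks.
Target with no active source: position 4 stays [-nasal].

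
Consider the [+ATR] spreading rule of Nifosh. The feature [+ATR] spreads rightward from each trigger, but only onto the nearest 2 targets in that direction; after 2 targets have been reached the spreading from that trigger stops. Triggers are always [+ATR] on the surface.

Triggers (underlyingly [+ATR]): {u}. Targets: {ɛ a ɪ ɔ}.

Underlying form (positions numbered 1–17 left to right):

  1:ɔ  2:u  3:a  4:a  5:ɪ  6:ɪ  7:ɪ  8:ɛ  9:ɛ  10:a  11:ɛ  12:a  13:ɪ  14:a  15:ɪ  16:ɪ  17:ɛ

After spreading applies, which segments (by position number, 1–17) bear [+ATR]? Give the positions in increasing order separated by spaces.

From /u/ at 2 rightward: 3 /a/ → [+ATR]; 4 /a/ → [+ATR]; bound reached.
Targets with no active source: positions 1 5 6 7 8 9 10 11 12 13 14 15 16 17 stay [-ATR].

2 3 4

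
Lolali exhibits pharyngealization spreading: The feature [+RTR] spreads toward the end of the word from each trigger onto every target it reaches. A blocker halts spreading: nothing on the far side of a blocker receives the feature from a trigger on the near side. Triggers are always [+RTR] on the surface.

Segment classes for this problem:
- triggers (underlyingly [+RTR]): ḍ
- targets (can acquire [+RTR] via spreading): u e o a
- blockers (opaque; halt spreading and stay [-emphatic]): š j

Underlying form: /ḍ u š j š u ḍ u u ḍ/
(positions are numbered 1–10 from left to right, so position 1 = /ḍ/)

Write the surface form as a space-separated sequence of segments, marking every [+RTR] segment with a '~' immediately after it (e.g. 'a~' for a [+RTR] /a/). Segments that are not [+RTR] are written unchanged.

From /ḍ/ at 1 rightward: 2 /u/ → [+RTR]; 3 /š/ blocks.
From /ḍ/ at 7 rightward: 8 /u/ → [+RTR]; 9 /u/ → [+RTR]; 10 /ḍ/ is itself a trigger — this domain ends here.
From /ḍ/ at 10 rightward: word edge.
Target with no active source: position 6 stays [-emphatic].
[+RTR] positions on the surface: 1 2 7 8 9 10.

ḍ~ u~ š j š u ḍ~ u~ u~ ḍ~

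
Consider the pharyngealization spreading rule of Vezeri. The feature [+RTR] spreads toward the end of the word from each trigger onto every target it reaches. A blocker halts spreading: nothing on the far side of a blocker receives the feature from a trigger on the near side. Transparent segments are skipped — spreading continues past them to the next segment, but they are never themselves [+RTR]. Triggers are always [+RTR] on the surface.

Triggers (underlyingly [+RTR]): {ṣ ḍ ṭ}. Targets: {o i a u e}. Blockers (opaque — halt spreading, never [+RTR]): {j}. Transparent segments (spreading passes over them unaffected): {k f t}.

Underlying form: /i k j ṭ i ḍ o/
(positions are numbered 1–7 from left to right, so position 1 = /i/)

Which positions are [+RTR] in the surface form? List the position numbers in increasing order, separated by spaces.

From /ṭ/ at 4 rightward: 5 /i/ → [+RTR]; 6 /ḍ/ is itself a trigger — this domain ends here.
From /ḍ/ at 6 rightward: 7 /o/ → [+RTR]; word edge.
Target with no active source: position 1 stays [-emphatic].

4 5 6 7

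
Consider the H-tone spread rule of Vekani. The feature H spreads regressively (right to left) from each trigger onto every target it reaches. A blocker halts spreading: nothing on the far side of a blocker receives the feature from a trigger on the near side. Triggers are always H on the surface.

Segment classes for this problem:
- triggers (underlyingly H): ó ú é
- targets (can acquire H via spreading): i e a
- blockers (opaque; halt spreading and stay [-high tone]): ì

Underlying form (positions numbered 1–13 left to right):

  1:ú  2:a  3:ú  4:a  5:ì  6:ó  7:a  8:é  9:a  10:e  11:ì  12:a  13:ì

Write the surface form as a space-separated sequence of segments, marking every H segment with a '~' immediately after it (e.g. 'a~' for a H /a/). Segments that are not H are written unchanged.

ú~ a~ ú~ a ì ó~ a~ é~ a e ì a ì

From /ú/ at 1 leftward: word edge.
From /ú/ at 3 leftward: 2 /a/ → H; 1 /ú/ is itself a trigger — this domain ends here.
From /ó/ at 6 leftward: 5 /ì/ blocks.
From /é/ at 8 leftward: 7 /a/ → H; 6 /ó/ is itself a trigger — this domain ends here.
Targets with no active source: positions 4 9 10 12 stay [-high tone].
H positions on the surface: 1 2 3 6 7 8.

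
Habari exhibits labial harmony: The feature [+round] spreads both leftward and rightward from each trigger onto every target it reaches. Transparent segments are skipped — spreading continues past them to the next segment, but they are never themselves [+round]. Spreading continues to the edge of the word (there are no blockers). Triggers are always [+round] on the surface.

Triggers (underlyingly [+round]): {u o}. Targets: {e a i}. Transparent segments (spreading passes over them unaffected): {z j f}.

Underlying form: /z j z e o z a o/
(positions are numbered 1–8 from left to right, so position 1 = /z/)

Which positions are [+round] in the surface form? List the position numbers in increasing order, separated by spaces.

From /o/ at 5 rightward: 6 /z/ transparent; 7 /a/ → [+round]; 8 /o/ is itself a trigger — this domain ends here.
From /o/ at 5 leftward: 4 /e/ → [+round]; 3 /z/ transparent; 2 /j/ transparent; 1 /z/ transparent; word edge.
From /o/ at 8 rightward: word edge.
From /o/ at 8 leftward: 7 /a/ → [+round]; 6 /z/ transparent; 5 /o/ is itself a trigger — this domain ends here.

4 5 7 8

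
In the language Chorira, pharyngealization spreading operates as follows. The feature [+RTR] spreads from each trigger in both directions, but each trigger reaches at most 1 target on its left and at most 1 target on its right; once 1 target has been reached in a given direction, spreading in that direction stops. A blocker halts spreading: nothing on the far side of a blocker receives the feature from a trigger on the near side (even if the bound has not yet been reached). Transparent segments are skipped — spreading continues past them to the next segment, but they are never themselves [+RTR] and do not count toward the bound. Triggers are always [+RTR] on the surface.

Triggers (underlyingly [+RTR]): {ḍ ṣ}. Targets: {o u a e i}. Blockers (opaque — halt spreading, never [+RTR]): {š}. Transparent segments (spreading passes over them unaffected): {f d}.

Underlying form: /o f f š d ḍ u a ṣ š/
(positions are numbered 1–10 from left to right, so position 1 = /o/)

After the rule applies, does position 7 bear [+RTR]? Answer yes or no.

yes

From /ḍ/ at 6 rightward: 7 /u/ → [+RTR]; bound reached.
From /ḍ/ at 6 leftward: 5 /d/ transparent; 4 /š/ blocks.
From /ṣ/ at 9 rightward: 10 /š/ blocks.
From /ṣ/ at 9 leftward: 8 /a/ → [+RTR]; bound reached.
Target with no active source: position 1 stays [-emphatic].
[+RTR] positions on the surface: 6 7 8 9.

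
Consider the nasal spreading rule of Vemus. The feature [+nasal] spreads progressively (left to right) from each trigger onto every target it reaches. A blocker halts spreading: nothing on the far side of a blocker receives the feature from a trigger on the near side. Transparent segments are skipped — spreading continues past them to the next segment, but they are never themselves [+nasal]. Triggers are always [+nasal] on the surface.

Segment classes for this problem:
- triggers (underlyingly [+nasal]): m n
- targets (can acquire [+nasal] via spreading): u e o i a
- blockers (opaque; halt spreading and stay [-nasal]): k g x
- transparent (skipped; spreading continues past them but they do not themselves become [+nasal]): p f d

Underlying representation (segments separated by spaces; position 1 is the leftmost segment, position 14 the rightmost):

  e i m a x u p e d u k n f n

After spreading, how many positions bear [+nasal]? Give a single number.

From /m/ at 3 rightward: 4 /a/ → [+nasal]; 5 /x/ blocks.
From /n/ at 12 rightward: 13 /f/ transparent; 14 /n/ is itself a trigger — this domain ends here.
From /n/ at 14 rightward: word edge.
Targets with no active source: positions 1 2 6 8 10 stay [-nasal].
[+nasal] positions on the surface: 3 4 12 14.

4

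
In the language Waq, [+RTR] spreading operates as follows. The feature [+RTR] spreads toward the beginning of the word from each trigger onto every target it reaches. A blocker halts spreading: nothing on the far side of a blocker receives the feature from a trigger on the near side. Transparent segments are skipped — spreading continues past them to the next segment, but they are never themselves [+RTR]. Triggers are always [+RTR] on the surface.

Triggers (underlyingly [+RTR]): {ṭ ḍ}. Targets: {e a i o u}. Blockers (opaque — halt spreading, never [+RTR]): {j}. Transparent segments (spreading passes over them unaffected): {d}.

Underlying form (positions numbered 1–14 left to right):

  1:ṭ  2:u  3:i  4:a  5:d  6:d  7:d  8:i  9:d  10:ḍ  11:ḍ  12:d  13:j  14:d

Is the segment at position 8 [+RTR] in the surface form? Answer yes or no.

From /ṭ/ at 1 leftward: word edge.
From /ḍ/ at 10 leftward: 9 /d/ transparent; 8 /i/ → [+RTR]; 7 /d/ transparent; 6 /d/ transparent; 5 /d/ transparent; 4 /a/ → [+RTR]; 3 /i/ → [+RTR]; 2 /u/ → [+RTR]; 1 /ṭ/ is itself a trigger — this domain ends here.
From /ḍ/ at 11 leftward: 10 /ḍ/ is itself a trigger — this domain ends here.
[+RTR] positions on the surface: 1 2 3 4 8 10 11.

yes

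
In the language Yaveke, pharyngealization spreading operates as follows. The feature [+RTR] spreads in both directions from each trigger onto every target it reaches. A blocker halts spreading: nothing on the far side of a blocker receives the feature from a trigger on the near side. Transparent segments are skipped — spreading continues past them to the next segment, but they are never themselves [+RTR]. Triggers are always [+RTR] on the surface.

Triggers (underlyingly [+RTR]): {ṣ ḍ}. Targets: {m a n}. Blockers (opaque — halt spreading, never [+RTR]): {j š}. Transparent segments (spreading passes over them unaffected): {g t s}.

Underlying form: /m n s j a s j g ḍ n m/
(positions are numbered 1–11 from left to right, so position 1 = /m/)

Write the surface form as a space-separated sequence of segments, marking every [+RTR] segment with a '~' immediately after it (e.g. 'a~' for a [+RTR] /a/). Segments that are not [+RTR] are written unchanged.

m n s j a s j g ḍ~ n~ m~

From /ḍ/ at 9 rightward: 10 /n/ → [+RTR]; 11 /m/ → [+RTR]; word edge.
From /ḍ/ at 9 leftward: 8 /g/ transparent; 7 /j/ blocks.
Targets with no active source: positions 1 2 5 stay [-emphatic].
[+RTR] positions on the surface: 9 10 11.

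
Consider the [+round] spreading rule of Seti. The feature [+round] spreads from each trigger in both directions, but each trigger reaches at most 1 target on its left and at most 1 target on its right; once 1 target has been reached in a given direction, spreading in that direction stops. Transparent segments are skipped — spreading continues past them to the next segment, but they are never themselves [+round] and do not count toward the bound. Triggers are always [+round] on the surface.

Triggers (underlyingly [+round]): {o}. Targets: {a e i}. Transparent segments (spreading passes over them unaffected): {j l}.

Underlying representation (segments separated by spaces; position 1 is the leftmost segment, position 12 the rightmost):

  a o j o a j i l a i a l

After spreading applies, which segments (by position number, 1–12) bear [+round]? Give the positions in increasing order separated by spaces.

1 2 4 5

From /o/ at 2 rightward: 3 /j/ transparent; 4 /o/ is itself a trigger — this domain ends here.
From /o/ at 2 leftward: 1 /a/ → [+round]; bound reached.
From /o/ at 4 rightward: 5 /a/ → [+round]; bound reached.
From /o/ at 4 leftward: 3 /j/ transparent; 2 /o/ is itself a trigger — this domain ends here.
Targets with no active source: positions 7 9 10 11 stay [-round].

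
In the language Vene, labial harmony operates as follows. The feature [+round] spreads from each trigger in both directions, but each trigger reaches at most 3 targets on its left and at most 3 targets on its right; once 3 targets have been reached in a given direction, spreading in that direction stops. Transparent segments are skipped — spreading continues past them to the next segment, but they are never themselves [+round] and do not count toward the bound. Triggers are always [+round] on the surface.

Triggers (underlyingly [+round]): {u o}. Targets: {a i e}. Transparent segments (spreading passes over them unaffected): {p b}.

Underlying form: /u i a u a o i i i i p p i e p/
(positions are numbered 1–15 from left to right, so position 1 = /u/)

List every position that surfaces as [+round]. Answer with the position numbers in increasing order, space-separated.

From /u/ at 1 rightward: 2 /i/ → [+round]; 3 /a/ → [+round]; 4 /u/ is itself a trigger — this domain ends here.
From /u/ at 1 leftward: word edge.
From /u/ at 4 rightward: 5 /a/ → [+round]; 6 /o/ is itself a trigger — this domain ends here.
From /u/ at 4 leftward: 3 /a/ → [+round]; 2 /i/ → [+round]; 1 /u/ is itself a trigger — this domain ends here.
From /o/ at 6 rightward: 7 /i/ → [+round]; 8 /i/ → [+round]; 9 /i/ → [+round]; bound reached.
From /o/ at 6 leftward: 5 /a/ → [+round]; 4 /u/ is itself a trigger — this domain ends here.
Targets with no active source: positions 10 13 14 stay [-round].

1 2 3 4 5 6 7 8 9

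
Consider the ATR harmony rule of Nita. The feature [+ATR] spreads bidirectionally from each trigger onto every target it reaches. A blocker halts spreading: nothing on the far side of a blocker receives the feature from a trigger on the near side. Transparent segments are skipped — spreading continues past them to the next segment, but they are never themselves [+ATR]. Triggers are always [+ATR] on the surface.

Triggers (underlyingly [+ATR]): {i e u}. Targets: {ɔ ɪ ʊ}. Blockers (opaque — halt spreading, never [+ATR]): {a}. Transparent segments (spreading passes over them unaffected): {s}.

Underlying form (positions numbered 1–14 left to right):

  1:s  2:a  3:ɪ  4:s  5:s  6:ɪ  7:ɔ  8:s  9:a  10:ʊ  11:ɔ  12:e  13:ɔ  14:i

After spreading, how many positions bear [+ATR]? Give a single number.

From /e/ at 12 rightward: 13 /ɔ/ → [+ATR]; 14 /i/ is itself a trigger — this domain ends here.
From /e/ at 12 leftward: 11 /ɔ/ → [+ATR]; 10 /ʊ/ → [+ATR]; 9 /a/ blocks.
From /i/ at 14 rightward: word edge.
From /i/ at 14 leftward: 13 /ɔ/ → [+ATR]; 12 /e/ is itself a trigger — this domain ends here.
Targets with no active source: positions 3 6 7 stay [-ATR].
[+ATR] positions on the surface: 10 11 12 13 14.

5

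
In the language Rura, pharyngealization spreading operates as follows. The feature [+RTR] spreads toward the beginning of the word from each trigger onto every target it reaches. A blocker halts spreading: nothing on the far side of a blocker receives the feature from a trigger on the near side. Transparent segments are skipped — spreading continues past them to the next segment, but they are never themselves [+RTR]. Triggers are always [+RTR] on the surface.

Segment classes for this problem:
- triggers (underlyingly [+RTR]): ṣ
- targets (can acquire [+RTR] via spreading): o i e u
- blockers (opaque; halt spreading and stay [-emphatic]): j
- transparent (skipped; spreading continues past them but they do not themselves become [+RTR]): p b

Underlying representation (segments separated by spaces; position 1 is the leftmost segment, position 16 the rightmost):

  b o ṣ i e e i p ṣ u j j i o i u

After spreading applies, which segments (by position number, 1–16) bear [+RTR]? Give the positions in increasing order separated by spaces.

From /ṣ/ at 3 leftward: 2 /o/ → [+RTR]; 1 /b/ transparent; word edge.
From /ṣ/ at 9 leftward: 8 /p/ transparent; 7 /i/ → [+RTR]; 6 /e/ → [+RTR]; 5 /e/ → [+RTR]; 4 /i/ → [+RTR]; 3 /ṣ/ is itself a trigger — this domain ends here.
Targets with no active source: positions 10 13 14 15 16 stay [-emphatic].

2 3 4 5 6 7 9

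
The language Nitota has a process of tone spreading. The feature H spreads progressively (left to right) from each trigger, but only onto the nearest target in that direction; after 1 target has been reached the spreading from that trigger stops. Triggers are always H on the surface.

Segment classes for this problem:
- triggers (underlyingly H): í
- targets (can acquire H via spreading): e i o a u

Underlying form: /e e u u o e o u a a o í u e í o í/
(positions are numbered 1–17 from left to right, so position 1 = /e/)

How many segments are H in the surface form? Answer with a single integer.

5

From /í/ at 12 rightward: 13 /u/ → H; bound reached.
From /í/ at 15 rightward: 16 /o/ → H; bound reached.
From /í/ at 17 rightward: word edge.
Targets with no active source: positions 1 2 3 4 5 6 7 8 9 10 11 14 stay [-high tone].
H positions on the surface: 12 13 15 16 17.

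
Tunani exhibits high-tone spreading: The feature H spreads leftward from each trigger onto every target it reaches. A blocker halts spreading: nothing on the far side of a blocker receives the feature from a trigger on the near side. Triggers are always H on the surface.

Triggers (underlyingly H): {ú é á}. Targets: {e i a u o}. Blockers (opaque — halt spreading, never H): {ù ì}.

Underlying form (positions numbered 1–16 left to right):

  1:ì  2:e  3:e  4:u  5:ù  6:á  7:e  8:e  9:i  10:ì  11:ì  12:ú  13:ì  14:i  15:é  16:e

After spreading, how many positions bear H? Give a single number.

From /á/ at 6 leftward: 5 /ù/ blocks.
From /ú/ at 12 leftward: 11 /ì/ blocks.
From /é/ at 15 leftward: 14 /i/ → H; 13 /ì/ blocks.
Targets with no active source: positions 2 3 4 7 8 9 16 stay [-high tone].
H positions on the surface: 6 12 14 15.

4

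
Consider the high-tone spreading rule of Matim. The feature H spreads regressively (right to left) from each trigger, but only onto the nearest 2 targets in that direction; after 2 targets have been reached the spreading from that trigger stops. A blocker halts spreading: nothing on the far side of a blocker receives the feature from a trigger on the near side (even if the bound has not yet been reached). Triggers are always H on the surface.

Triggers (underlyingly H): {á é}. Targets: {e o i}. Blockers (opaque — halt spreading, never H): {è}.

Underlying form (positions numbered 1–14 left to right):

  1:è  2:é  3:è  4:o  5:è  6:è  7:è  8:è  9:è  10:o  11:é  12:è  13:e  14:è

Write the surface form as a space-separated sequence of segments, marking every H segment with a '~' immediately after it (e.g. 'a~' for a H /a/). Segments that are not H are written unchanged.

è é~ è o è è è è è o~ é~ è e è

From /é/ at 2 leftward: 1 /è/ blocks.
From /é/ at 11 leftward: 10 /o/ → H; 9 /è/ blocks.
Targets with no active source: positions 4 13 stay [-high tone].
H positions on the surface: 2 10 11.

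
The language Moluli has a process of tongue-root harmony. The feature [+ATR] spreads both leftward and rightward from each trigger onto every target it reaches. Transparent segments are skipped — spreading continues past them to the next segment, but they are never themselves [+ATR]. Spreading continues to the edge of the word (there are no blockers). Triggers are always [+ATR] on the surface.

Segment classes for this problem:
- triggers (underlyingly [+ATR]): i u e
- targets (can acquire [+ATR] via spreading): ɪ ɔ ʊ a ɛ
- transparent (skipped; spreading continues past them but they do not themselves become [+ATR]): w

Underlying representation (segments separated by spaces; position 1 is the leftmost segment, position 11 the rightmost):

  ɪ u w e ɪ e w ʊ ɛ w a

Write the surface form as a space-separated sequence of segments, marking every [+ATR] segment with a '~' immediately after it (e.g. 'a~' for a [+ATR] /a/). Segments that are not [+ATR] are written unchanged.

ɪ~ u~ w e~ ɪ~ e~ w ʊ~ ɛ~ w a~

From /u/ at 2 rightward: 3 /w/ transparent; 4 /e/ is itself a trigger — this domain ends here.
From /u/ at 2 leftward: 1 /ɪ/ → [+ATR]; word edge.
From /e/ at 4 rightward: 5 /ɪ/ → [+ATR]; 6 /e/ is itself a trigger — this domain ends here.
From /e/ at 4 leftward: 3 /w/ transparent; 2 /u/ is itself a trigger — this domain ends here.
From /e/ at 6 rightward: 7 /w/ transparent; 8 /ʊ/ → [+ATR]; 9 /ɛ/ → [+ATR]; 10 /w/ transparent; 11 /a/ → [+ATR]; word edge.
From /e/ at 6 leftward: 5 /ɪ/ → [+ATR]; 4 /e/ is itself a trigger — this domain ends here.
[+ATR] positions on the surface: 1 2 4 5 6 8 9 11.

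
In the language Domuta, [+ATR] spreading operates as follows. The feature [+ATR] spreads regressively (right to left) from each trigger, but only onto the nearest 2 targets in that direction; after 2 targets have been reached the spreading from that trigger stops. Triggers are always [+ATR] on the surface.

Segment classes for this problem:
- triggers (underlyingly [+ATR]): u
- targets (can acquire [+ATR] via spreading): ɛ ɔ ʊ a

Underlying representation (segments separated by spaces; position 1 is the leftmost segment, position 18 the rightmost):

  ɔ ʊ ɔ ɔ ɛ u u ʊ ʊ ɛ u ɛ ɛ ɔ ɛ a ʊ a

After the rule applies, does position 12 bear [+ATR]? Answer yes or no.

no

From /u/ at 6 leftward: 5 /ɛ/ → [+ATR]; 4 /ɔ/ → [+ATR]; bound reached.
From /u/ at 7 leftward: 6 /u/ is itself a trigger — this domain ends here.
From /u/ at 11 leftward: 10 /ɛ/ → [+ATR]; 9 /ʊ/ → [+ATR]; bound reached.
Targets with no active source: positions 1 2 3 8 12 13 14 15 16 17 18 stay [-ATR].
[+ATR] positions on the surface: 4 5 6 7 9 10 11.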